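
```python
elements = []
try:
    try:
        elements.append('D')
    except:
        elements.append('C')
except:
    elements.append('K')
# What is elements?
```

Step-by-step execution trace:
1. Inner try: `elements.append('D')` → elements = ['D']. No exception raised.
2. Inner `except` is skipped.
3. Inner try completes normally; outer `except` is skipped.
Result: ['D']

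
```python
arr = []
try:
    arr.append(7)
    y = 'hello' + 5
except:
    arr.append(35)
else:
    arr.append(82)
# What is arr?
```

Step-by-step execution trace:
1. try: `arr.append(7)` → arr = [7].
2. `y = 'hello' + 5` raises TypeError.
3. bare `except` matches → `arr.append(35)` → arr = [7, 35].
4. `else` is skipped (an exception was raised).
Result: [7, 35]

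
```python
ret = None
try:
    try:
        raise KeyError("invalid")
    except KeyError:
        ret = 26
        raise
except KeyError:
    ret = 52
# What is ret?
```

Step-by-step execution trace:
1. Inner try: `raise KeyError("invalid")` raises KeyError.
2. Inner `except KeyError` matches → ret = 26.
3. bare `raise` re-raises the same KeyError.
4. Outer `except KeyError` matches → ret = 52.
Result: 52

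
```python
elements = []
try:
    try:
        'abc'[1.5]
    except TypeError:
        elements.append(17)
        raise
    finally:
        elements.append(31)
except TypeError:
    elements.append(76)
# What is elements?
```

Step-by-step execution trace:
1. Inner try: `'abc'[1.5]` raises TypeError.
2. Inner `except TypeError` matches → `elements.append(17)` → elements = [17].
3. bare `raise` re-raises TypeError.
4. Inner `finally` runs during unwinding: `elements.append(31)` → elements = [17, 31].
5. Outer `except TypeError` matches → `elements.append(76)` → elements = [17, 31, 76].
Result: [17, 31, 76]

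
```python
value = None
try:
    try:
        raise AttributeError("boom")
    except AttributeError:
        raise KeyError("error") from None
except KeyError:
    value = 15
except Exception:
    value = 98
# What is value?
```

Step-by-step execution trace:
1. Inner try raises AttributeError; inner `except AttributeError` catches it.
2. `raise KeyError(...) from None` raises KeyError (from None suppresses __context__, but the active exception is still KeyError).
3. Outer `except KeyError` matches → value = 15.
4. `except Exception` is not reached.
Result: 15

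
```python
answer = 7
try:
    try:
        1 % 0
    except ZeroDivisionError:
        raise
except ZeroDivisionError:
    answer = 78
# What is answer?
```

Step-by-step execution trace:
1. Inner try: `1 % 0` raises ZeroDivisionError.
2. Inner `except ZeroDivisionError` matches; bare `raise` re-raises the same ZeroDivisionError.
3. Outer `except ZeroDivisionError` matches → answer = 78.
Result: 78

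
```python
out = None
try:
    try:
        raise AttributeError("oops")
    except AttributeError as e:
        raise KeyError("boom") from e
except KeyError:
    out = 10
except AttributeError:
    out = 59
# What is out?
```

Step-by-step execution trace:
1. Inner try raises AttributeError; inner `except AttributeError as e` catches it.
2. `raise KeyError(...) from e` raises KeyError (AttributeError is attached as __cause__, but only KeyError is active).
3. Outer `except KeyError` matches → out = 10.
4. `except AttributeError` is not reached.
Result: 10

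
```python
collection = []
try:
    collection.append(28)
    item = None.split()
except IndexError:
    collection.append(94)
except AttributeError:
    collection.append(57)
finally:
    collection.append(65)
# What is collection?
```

Step-by-step execution trace:
1. try: `collection.append(28)` → collection = [28].
2. `item = None.split()` raises AttributeError.
3. `except IndexError` does not match AttributeError; skipped.
4. `except AttributeError` matches → `collection.append(57)` → collection = [28, 57].
5. finally always runs: `collection.append(65)` → collection = [28, 57, 65].
Result: [28, 57, 65]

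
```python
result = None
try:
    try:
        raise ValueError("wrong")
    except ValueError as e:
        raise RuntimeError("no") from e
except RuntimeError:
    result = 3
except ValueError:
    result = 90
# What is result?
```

Step-by-step execution trace:
1. Inner try raises ValueError; inner `except ValueError as e` catches it.
2. `raise RuntimeError(...) from e` raises RuntimeError (ValueError is attached as __cause__, but only RuntimeError is active).
3. Outer `except RuntimeError` matches → result = 3.
4. `except ValueError` is not reached.
Result: 3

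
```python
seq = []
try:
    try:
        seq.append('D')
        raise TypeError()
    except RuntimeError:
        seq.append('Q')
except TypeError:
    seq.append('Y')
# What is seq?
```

Step-by-step execution trace:
1. Inner try: `seq.append('D')` → seq = ['D'].
2. `raise TypeError()` raises TypeError.
3. Inner `except RuntimeError` does not match TypeError; exception propagates to outer try.
4. Outer `except TypeError` matches → `seq.append('Y')` → seq = ['D', 'Y'].
Result: ['D', 'Y']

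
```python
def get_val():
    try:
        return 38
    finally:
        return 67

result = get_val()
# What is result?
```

Step-by-step execution trace:
1. `get_val()` enters try: `return 38` sets pending return value 38.
2. Before returning, `finally: return 67` runs and overrides the pending return.
3. get_val() returns 67 → result = 67.
Result: 67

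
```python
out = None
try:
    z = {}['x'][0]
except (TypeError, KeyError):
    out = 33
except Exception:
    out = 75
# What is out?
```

Step-by-step execution trace:
1. `z = {}['x'][0]` raises KeyError.
2. `except (TypeError, KeyError)` matches (KeyError is in the tuple) → out = 33.
3. `except Exception` is not reached.
Result: 33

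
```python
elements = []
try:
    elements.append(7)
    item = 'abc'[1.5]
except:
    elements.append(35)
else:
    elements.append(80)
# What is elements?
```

Step-by-step execution trace:
1. try: `elements.append(7)` → elements = [7].
2. `item = 'abc'[1.5]` raises TypeError.
3. bare `except` matches → `elements.append(35)` → elements = [7, 35].
4. `else` is skipped (an exception was raised).
Result: [7, 35]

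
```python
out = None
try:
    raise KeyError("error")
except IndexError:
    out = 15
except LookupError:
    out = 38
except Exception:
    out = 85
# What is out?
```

Step-by-step execution trace:
1. `raise KeyError(...)` raises KeyError.
2. `except IndexError` does not match (KeyError is not a subclass of IndexError); skipped.
3. `except LookupError` matches (KeyError is a subclass of LookupError) → out = 38.
4. `except Exception` is not reached.
Result: 38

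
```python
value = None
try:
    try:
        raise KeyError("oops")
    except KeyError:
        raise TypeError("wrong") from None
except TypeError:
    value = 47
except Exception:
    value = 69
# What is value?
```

Step-by-step execution trace:
1. Inner try raises KeyError; inner `except KeyError` catches it.
2. `raise TypeError(...) from None` raises TypeError (from None suppresses __context__, but the active exception is still TypeError).
3. Outer `except TypeError` matches → value = 47.
4. `except Exception` is not reached.
Result: 47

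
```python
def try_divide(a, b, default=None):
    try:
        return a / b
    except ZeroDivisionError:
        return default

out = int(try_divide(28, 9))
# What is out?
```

Step-by-step execution trace:
1. `try_divide(28, 9)` enters try: `return 28 / 9` → returns 3.111111111111111. No exception raised.
2. `except ZeroDivisionError` is skipped.
3. `int(3.111111111111111)` → 3 → out = 3.
Result: 3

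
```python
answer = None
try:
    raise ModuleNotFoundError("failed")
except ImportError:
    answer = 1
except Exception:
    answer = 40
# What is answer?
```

Step-by-step execution trace:
1. `raise ModuleNotFoundError(...)` raises ModuleNotFoundError.
2. `except ImportError` matches (ModuleNotFoundError is a subclass of ImportError) → answer = 1.
3. `except Exception` is not reached.
Result: 1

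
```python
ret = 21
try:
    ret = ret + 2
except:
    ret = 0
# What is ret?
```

Step-by-step execution trace:
1. ret starts at 21.
2. try: `ret = ret + 2` → ret = 23. No exception raised.
3. `except` is skipped.
Result: 23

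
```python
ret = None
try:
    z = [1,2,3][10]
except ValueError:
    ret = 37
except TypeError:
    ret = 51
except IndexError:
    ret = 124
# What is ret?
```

Step-by-step execution trace:
1. `z = [1,2,3][10]` raises IndexError.
2. `except ValueError` does not match IndexError; skipped.
3. `except TypeError` does not match IndexError; skipped.
4. `except IndexError` matches → ret = 124.
Result: 124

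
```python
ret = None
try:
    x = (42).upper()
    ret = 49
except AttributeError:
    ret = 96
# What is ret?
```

Step-by-step execution trace:
1. `x = (42).upper()` raises AttributeError.
2. `ret = 49` is not reached.
3. `except AttributeError` matches → ret = 96.
Result: 96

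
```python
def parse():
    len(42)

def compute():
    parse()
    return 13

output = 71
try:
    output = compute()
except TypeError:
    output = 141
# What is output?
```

Step-by-step execution trace:
1. output starts at 71.
2. try: `compute()` calls `parse()`.
3. `parse()` evaluates `len(42)`, which raises TypeError; it propagates through compute (uncaught).
4. `return 13` in compute is not reached; the assignment to output does not complete.
5. `except TypeError` matches → output = 141.
Result: 141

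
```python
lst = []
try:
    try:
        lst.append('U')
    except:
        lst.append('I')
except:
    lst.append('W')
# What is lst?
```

Step-by-step execution trace:
1. Inner try: `lst.append('U')` → lst = ['U']. No exception raised.
2. Inner `except` is skipped.
3. Inner try completes normally; outer `except` is skipped.
Result: ['U']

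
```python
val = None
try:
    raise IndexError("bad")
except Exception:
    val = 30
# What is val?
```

Step-by-step execution trace:
1. `raise IndexError(...)` raises IndexError.
2. `except Exception` matches (IndexError is a subclass of Exception) → val = 30.
Result: 30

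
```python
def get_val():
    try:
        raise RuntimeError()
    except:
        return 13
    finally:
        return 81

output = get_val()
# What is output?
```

Step-by-step execution trace:
1. `get_val()` enters try: `raise RuntimeError()` raises RuntimeError.
2. bare `except` matches → `return 13` sets pending return value 13.
3. Before returning, `finally: return 81` runs and overrides the pending return.
4. get_val() returns 81 → output = 81.
Result: 81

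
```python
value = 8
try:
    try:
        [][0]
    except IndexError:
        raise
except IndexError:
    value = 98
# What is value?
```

Step-by-step execution trace:
1. Inner try: `[][0]` raises IndexError.
2. Inner `except IndexError` matches; bare `raise` re-raises the same IndexError.
3. Outer `except IndexError` matches → value = 98.
Result: 98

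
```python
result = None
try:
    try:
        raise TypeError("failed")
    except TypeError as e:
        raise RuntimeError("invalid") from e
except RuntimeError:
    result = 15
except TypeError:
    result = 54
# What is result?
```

Step-by-step execution trace:
1. Inner try raises TypeError; inner `except TypeError as e` catches it.
2. `raise RuntimeError(...) from e` raises RuntimeError (TypeError is attached as __cause__, but only RuntimeError is active).
3. Outer `except RuntimeError` matches → result = 15.
4. `except TypeError` is not reached.
Result: 15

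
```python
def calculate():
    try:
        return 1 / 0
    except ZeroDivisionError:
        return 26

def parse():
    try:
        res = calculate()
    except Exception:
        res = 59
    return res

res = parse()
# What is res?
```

Step-by-step execution trace:
1. `parse()` calls `calculate()`.
2. In calculate: `1 / 0` raises ZeroDivisionError; `except ZeroDivisionError` catches it → returns 26.
3. In parse: `res = calculate()` → res = 26. No exception reaches parse.
4. `except Exception` is skipped; parse returns 26.
5. res = 26.
Result: 26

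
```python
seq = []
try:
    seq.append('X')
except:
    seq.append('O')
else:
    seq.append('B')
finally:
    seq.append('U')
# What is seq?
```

Step-by-step execution trace:
1. try: `seq.append('X')` → seq = ['X']. No exception raised.
2. `except` is skipped.
3. `else` runs: `seq.append('B')` → seq = ['X', 'B'].
4. `finally` always runs: `seq.append('U')` → seq = ['X', 'B', 'U'].
Result: ['X', 'B', 'U']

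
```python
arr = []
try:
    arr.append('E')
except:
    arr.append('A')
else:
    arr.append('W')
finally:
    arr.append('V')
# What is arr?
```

Step-by-step execution trace:
1. try: `arr.append('E')` → arr = ['E']. No exception raised.
2. `except` is skipped.
3. `else` runs: `arr.append('W')` → arr = ['E', 'W'].
4. `finally` always runs: `arr.append('V')` → arr = ['E', 'W', 'V'].
Result: ['E', 'W', 'V']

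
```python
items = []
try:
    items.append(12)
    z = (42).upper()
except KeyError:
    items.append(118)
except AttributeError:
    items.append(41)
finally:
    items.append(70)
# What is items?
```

Step-by-step execution trace:
1. try: `items.append(12)` → items = [12].
2. `z = (42).upper()` raises AttributeError.
3. `except KeyError` does not match AttributeError; skipped.
4. `except AttributeError` matches → `items.append(41)` → items = [12, 41].
5. finally always runs: `items.append(70)` → items = [12, 41, 70].
Result: [12, 41, 70]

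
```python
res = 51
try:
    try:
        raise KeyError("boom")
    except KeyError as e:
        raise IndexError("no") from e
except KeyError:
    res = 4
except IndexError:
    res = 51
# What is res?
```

Step-by-step execution trace:
1. Inner try raises KeyError; inner `except KeyError as e` catches it.
2. `raise IndexError(...) from e` raises IndexError (KeyError is attached as __cause__, but only IndexError is active).
3. Outer `except KeyError` does not match IndexError; skipped.
4. Outer `except IndexError` matches → res = 51.
Result: 51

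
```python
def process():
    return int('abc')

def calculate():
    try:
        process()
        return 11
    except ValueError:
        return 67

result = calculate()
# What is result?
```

Step-by-step execution trace:
1. `calculate()` calls `process()`.
2. `process()` evaluates `int('abc')`, which raises ValueError; it propagates to the caller.
3. `return 11` is not reached.
4. `except ValueError` in calculate matches → returns 67.
5. result = 67.
Result: 67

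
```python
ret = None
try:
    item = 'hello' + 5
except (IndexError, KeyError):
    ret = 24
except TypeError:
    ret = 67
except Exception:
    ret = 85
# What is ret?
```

Step-by-step execution trace:
1. `item = 'hello' + 5` raises TypeError.
2. `except (IndexError, KeyError)` does not match TypeError; skipped.
3. `except TypeError` matches (exact type match) → ret = 67.
4. `except Exception` is not reached.
Result: 67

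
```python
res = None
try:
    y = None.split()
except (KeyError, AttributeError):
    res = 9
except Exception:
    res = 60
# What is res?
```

Step-by-step execution trace:
1. `y = None.split()` raises AttributeError.
2. `except (KeyError, AttributeError)` matches (AttributeError is in the tuple) → res = 9.
3. `except Exception` is not reached.
Result: 9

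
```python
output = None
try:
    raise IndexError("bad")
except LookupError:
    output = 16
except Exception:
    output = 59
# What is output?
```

Step-by-step execution trace:
1. `raise IndexError(...)` raises IndexError.
2. `except LookupError` matches (IndexError is a subclass of LookupError) → output = 16.
3. `except Exception` is not reached.
Result: 16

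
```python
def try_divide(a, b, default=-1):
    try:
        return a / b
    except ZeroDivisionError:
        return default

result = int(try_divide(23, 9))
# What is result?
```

Step-by-step execution trace:
1. `try_divide(23, 9)` enters try: `return 23 / 9` → returns 2.5555555555555554. No exception raised.
2. `except ZeroDivisionError` is skipped.
3. `int(2.5555555555555554)` → 2 → result = 2.
Result: 2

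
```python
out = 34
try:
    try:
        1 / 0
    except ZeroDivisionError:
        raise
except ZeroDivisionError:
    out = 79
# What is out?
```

Step-by-step execution trace:
1. Inner try: `1 / 0` raises ZeroDivisionError.
2. Inner `except ZeroDivisionError` matches; bare `raise` re-raises the same ZeroDivisionError.
3. Outer `except ZeroDivisionError` matches → out = 79.
Result: 79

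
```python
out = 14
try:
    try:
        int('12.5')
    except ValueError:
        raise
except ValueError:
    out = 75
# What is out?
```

Step-by-step execution trace:
1. Inner try: `int('12.5')` raises ValueError.
2. Inner `except ValueError` matches; bare `raise` re-raises the same ValueError.
3. Outer `except ValueError` matches → out = 75.
Result: 75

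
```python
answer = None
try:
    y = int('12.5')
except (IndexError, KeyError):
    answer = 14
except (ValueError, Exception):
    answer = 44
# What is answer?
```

Step-by-step execution trace:
1. `y = int('12.5')` raises ValueError.
2. `except (IndexError, KeyError)` does not match ValueError; skipped.
3. `except (ValueError, Exception)` matches (ValueError is in the tuple) → answer = 44.
Result: 44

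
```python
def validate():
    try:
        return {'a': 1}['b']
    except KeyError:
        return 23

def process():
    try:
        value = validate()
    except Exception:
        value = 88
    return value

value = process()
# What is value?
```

Step-by-step execution trace:
1. `process()` calls `validate()`.
2. In validate: `{'a': 1}['b']` raises KeyError; `except KeyError` catches it → returns 23.
3. In process: `value = validate()` → value = 23. No exception reaches process.
4. `except Exception` is skipped; process returns 23.
5. value = 23.
Result: 23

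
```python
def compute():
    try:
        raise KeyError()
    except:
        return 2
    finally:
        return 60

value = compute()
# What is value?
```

Step-by-step execution trace:
1. `compute()` enters try: `raise KeyError()` raises KeyError.
2. bare `except` matches → `return 2` sets pending return value 2.
3. Before returning, `finally: return 60` runs and overrides the pending return.
4. compute() returns 60 → value = 60.
Result: 60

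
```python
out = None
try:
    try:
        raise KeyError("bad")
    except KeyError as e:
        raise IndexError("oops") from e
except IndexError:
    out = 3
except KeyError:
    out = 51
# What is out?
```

Step-by-step execution trace:
1. Inner try raises KeyError; inner `except KeyError as e` catches it.
2. `raise IndexError(...) from e` raises IndexError (KeyError is attached as __cause__, but only IndexError is active).
3. Outer `except IndexError` matches → out = 3.
4. `except KeyError` is not reached.
Result: 3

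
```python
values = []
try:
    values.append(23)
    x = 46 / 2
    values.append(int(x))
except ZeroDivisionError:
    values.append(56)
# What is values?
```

Step-by-step execution trace:
1. try: `values.append(23)` → values = [23].
2. `x = 46 / 2` → x = 23.0. No exception raised.
3. `values.append(int(x))` → values = [23, 23].
4. `except ZeroDivisionError` is skipped (no exception was raised).
Result: [23, 23]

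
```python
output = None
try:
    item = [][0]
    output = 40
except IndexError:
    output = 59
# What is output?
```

Step-by-step execution trace:
1. `item = [][0]` raises IndexError.
2. `output = 40` is not reached.
3. `except IndexError` matches → output = 59.
Result: 59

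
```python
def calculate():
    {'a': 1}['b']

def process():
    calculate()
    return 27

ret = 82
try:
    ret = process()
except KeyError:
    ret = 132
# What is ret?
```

Step-by-step execution trace:
1. ret starts at 82.
2. try: `process()` calls `calculate()`.
3. `calculate()` evaluates `{'a': 1}['b']`, which raises KeyError; it propagates through process (uncaught).
4. `return 27` in process is not reached; the assignment to ret does not complete.
5. `except KeyError` matches → ret = 132.
Result: 132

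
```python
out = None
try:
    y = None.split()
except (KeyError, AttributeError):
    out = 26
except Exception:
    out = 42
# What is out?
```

Step-by-step execution trace:
1. `y = None.split()` raises AttributeError.
2. `except (KeyError, AttributeError)` matches (AttributeError is in the tuple) → out = 26.
3. `except Exception` is not reached.
Result: 26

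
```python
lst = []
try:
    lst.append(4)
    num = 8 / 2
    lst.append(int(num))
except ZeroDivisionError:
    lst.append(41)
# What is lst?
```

Step-by-step execution trace:
1. try: `lst.append(4)` → lst = [4].
2. `num = 8 / 2` → num = 4.0. No exception raised.
3. `lst.append(int(num))` → lst = [4, 4].
4. `except ZeroDivisionError` is skipped (no exception was raised).
Result: [4, 4]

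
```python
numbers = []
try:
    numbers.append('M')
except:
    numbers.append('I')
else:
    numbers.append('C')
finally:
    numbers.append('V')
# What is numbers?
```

Step-by-step execution trace:
1. try: `numbers.append('M')` → numbers = ['M']. No exception raised.
2. `except` is skipped.
3. `else` runs: `numbers.append('C')` → numbers = ['M', 'C'].
4. `finally` always runs: `numbers.append('V')` → numbers = ['M', 'C', 'V'].
Result: ['M', 'C', 'V']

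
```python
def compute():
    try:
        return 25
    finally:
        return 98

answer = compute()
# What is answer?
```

Step-by-step execution trace:
1. `compute()` enters try: `return 25` sets pending return value 25.
2. Before returning, `finally: return 98` runs and overrides the pending return.
3. compute() returns 98 → answer = 98.
Result: 98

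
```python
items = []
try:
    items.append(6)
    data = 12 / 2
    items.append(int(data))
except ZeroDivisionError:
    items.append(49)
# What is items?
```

Step-by-step execution trace:
1. try: `items.append(6)` → items = [6].
2. `data = 12 / 2` → data = 6.0. No exception raised.
3. `items.append(int(data))` → items = [6, 6].
4. `except ZeroDivisionError` is skipped (no exception was raised).
Result: [6, 6]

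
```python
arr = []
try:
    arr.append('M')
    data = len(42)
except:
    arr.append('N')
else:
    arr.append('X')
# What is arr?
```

Step-by-step execution trace:
1. try: `arr.append('M')` → arr = ['M'].
2. `data = len(42)` raises TypeError.
3. bare `except` matches → `arr.append('N')` → arr = ['M', 'N'].
4. `else` is skipped (an exception was raised).
Result: ['M', 'N']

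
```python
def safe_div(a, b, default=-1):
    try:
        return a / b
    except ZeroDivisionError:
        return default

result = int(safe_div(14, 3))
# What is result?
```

Step-by-step execution trace:
1. `safe_div(14, 3)` enters try: `return 14 / 3` → returns 4.666666666666667. No exception raised.
2. `except ZeroDivisionError` is skipped.
3. `int(4.666666666666667)` → 4 → result = 4.
Result: 4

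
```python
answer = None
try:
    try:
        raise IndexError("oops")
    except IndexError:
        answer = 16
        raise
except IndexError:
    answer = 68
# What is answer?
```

Step-by-step execution trace:
1. Inner try: `raise IndexError("oops")` raises IndexError.
2. Inner `except IndexError` matches → answer = 16.
3. bare `raise` re-raises the same IndexError.
4. Outer `except IndexError` matches → answer = 68.
Result: 68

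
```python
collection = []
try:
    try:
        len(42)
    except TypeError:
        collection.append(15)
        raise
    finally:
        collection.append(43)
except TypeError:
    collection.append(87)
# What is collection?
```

Step-by-step execution trace:
1. Inner try: `len(42)` raises TypeError.
2. Inner `except TypeError` matches → `collection.append(15)` → collection = [15].
3. bare `raise` re-raises TypeError.
4. Inner `finally` runs during unwinding: `collection.append(43)` → collection = [15, 43].
5. Outer `except TypeError` matches → `collection.append(87)` → collection = [15, 43, 87].
Result: [15, 43, 87]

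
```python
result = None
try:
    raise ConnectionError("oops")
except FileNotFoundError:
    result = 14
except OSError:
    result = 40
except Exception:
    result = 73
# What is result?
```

Step-by-step execution trace:
1. `raise ConnectionError(...)` raises ConnectionError.
2. `except FileNotFoundError` does not match (ConnectionError is not a subclass of FileNotFoundError); skipped.
3. `except OSError` matches (ConnectionError is a subclass of OSError) → result = 40.
4. `except Exception` is not reached.
Result: 40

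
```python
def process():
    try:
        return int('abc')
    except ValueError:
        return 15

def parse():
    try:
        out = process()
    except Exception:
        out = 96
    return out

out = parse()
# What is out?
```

Step-by-step execution trace:
1. `parse()` calls `process()`.
2. In process: `int('abc')` raises ValueError; `except ValueError` catches it → returns 15.
3. In parse: `out = process()` → out = 15. No exception reaches parse.
4. `except Exception` is skipped; parse returns 15.
5. out = 15.
Result: 15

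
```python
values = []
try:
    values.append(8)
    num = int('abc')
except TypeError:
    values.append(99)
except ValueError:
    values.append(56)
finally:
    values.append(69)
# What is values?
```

Step-by-step execution trace:
1. try: `values.append(8)` → values = [8].
2. `num = int('abc')` raises ValueError.
3. `except TypeError` does not match ValueError; skipped.
4. `except ValueError` matches → `values.append(56)` → values = [8, 56].
5. finally always runs: `values.append(69)` → values = [8, 56, 69].
Result: [8, 56, 69]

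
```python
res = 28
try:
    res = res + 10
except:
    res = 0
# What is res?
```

Step-by-step execution trace:
1. res starts at 28.
2. try: `res = res + 10` → res = 38. No exception raised.
3. `except` is skipped.
Result: 38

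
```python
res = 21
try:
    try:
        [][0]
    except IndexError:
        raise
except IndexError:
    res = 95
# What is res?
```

Step-by-step execution trace:
1. Inner try: `[][0]` raises IndexError.
2. Inner `except IndexError` matches; bare `raise` re-raises the same IndexError.
3. Outer `except IndexError` matches → res = 95.
Result: 95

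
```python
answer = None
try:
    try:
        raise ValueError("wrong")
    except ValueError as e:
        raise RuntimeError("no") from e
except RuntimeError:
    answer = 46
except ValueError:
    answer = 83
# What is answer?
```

Step-by-step execution trace:
1. Inner try raises ValueError; inner `except ValueError as e` catches it.
2. `raise RuntimeError(...) from e` raises RuntimeError (ValueError is attached as __cause__, but only RuntimeError is active).
3. Outer `except RuntimeError` matches → answer = 46.
4. `except ValueError` is not reached.
Result: 46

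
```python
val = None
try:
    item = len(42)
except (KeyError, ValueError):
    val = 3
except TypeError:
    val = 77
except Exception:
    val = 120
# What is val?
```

Step-by-step execution trace:
1. `item = len(42)` raises TypeError.
2. `except (KeyError, ValueError)` does not match TypeError; skipped.
3. `except TypeError` matches (exact type match) → val = 77.
4. `except Exception` is not reached.
Result: 77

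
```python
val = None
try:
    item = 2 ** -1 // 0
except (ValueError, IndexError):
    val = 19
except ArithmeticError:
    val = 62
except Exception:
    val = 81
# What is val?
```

Step-by-step execution trace:
1. `item = 2 ** -1 // 0` raises ZeroDivisionError.
2. `except (ValueError, IndexError)` does not match ZeroDivisionError; skipped.
3. `except ArithmeticError` matches (ZeroDivisionError is a subclass of ArithmeticError) → val = 62.
4. `except Exception` is not reached.
Result: 62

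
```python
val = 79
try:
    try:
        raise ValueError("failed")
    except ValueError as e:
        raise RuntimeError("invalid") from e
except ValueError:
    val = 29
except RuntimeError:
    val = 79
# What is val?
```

Step-by-step execution trace:
1. Inner try raises ValueError; inner `except ValueError as e` catches it.
2. `raise RuntimeError(...) from e` raises RuntimeError (ValueError is attached as __cause__, but only RuntimeError is active).
3. Outer `except ValueError` does not match RuntimeError; skipped.
4. Outer `except RuntimeError` matches → val = 79.
Result: 79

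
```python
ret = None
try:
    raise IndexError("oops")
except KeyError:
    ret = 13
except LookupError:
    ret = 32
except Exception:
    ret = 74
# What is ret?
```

Step-by-step execution trace:
1. `raise IndexError(...)` raises IndexError.
2. `except KeyError` does not match (IndexError is not a subclass of KeyError); skipped.
3. `except LookupError` matches (IndexError is a subclass of LookupError) → ret = 32.
4. `except Exception` is not reached.
Result: 32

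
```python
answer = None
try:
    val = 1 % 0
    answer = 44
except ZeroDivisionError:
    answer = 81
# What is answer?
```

Step-by-step execution trace:
1. `val = 1 % 0` raises ZeroDivisionError.
2. `answer = 44` is not reached.
3. `except ZeroDivisionError` matches → answer = 81.
Result: 81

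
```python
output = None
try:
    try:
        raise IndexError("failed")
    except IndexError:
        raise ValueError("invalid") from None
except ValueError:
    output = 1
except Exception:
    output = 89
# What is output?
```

Step-by-step execution trace:
1. Inner try raises IndexError; inner `except IndexError` catches it.
2. `raise ValueError(...) from None` raises ValueError (from None suppresses __context__, but the active exception is still ValueError).
3. Outer `except ValueError` matches → output = 1.
4. `except Exception` is not reached.
Result: 1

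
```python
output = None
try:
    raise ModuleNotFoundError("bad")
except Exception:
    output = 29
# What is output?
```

Step-by-step execution trace:
1. `raise ModuleNotFoundError(...)` raises ModuleNotFoundError.
2. `except Exception` matches (ModuleNotFoundError is a subclass of Exception) → output = 29.
Result: 29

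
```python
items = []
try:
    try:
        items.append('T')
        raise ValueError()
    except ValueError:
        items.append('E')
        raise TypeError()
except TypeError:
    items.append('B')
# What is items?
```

Step-by-step execution trace:
1. Inner try: `items.append('T')` → items = ['T'].
2. `raise ValueError()` raises ValueError.
3. Inner `except ValueError` matches → `items.append('E')` → items = ['T', 'E'].
4. `raise TypeError()` raises TypeError; propagates to outer try.
5. Outer `except TypeError` matches → `items.append('B')` → items = ['T', 'E', 'B'].
Result: ['T', 'E', 'B']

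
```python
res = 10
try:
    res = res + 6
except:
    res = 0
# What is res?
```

Step-by-step execution trace:
1. res starts at 10.
2. try: `res = res + 6` → res = 16. No exception raised.
3. `except` is skipped.
Result: 16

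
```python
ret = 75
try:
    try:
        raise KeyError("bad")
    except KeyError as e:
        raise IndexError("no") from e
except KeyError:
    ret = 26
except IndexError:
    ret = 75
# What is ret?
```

Step-by-step execution trace:
1. Inner try raises KeyError; inner `except KeyError as e` catches it.
2. `raise IndexError(...) from e` raises IndexError (KeyError is attached as __cause__, but only IndexError is active).
3. Outer `except KeyError` does not match IndexError; skipped.
4. Outer `except IndexError` matches → ret = 75.
Result: 75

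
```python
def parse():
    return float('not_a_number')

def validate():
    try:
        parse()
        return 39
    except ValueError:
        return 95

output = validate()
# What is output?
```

Step-by-step execution trace:
1. `validate()` calls `parse()`.
2. `parse()` evaluates `float('not_a_number')`, which raises ValueError; it propagates to the caller.
3. `return 39` is not reached.
4. `except ValueError` in validate matches → returns 95.
5. output = 95.
Result: 95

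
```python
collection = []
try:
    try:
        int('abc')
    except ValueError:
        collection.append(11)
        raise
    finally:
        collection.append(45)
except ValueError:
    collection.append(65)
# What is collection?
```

Step-by-step execution trace:
1. Inner try: `int('abc')` raises ValueError.
2. Inner `except ValueError` matches → `collection.append(11)` → collection = [11].
3. bare `raise` re-raises ValueError.
4. Inner `finally` runs during unwinding: `collection.append(45)` → collection = [11, 45].
5. Outer `except ValueError` matches → `collection.append(65)` → collection = [11, 45, 65].
Result: [11, 45, 65]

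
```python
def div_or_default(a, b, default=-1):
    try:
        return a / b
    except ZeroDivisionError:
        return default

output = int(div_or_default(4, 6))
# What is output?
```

Step-by-step execution trace:
1. `div_or_default(4, 6)` enters try: `return 4 / 6` → returns 0.6666666666666666. No exception raised.
2. `except ZeroDivisionError` is skipped.
3. `int(0.6666666666666666)` → 0 → output = 0.
Result: 0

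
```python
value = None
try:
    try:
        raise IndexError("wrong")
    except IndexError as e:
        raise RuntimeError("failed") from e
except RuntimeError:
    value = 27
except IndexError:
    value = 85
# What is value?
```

Step-by-step execution trace:
1. Inner try raises IndexError; inner `except IndexError as e` catches it.
2. `raise RuntimeError(...) from e` raises RuntimeError (IndexError is attached as __cause__, but only RuntimeError is active).
3. Outer `except RuntimeError` matches → value = 27.
4. `except IndexError` is not reached.
Result: 27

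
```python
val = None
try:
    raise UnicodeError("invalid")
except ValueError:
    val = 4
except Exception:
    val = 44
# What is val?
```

Step-by-step execution trace:
1. `raise UnicodeError(...)` raises UnicodeError.
2. `except ValueError` matches (UnicodeError is a subclass of ValueError) → val = 4.
3. `except Exception` is not reached.
Result: 4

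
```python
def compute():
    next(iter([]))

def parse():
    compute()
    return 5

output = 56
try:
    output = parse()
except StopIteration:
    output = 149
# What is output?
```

Step-by-step execution trace:
1. output starts at 56.
2. try: `parse()` calls `compute()`.
3. `compute()` evaluates `next(iter([]))`, which raises StopIteration; it propagates through parse (uncaught).
4. `return 5` in parse is not reached; the assignment to output does not complete.
5. `except StopIteration` matches → output = 149.
Result: 149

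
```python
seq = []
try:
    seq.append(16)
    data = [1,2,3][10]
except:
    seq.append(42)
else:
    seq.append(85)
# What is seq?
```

Step-by-step execution trace:
1. try: `seq.append(16)` → seq = [16].
2. `data = [1,2,3][10]` raises IndexError.
3. bare `except` matches → `seq.append(42)` → seq = [16, 42].
4. `else` is skipped (an exception was raised).
Result: [16, 42]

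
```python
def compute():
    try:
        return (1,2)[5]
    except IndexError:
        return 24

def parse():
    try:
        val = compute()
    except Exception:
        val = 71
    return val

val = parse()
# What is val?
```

Step-by-step execution trace:
1. `parse()` calls `compute()`.
2. In compute: `(1,2)[5]` raises IndexError; `except IndexError` catches it → returns 24.
3. In parse: `val = compute()` → val = 24. No exception reaches parse.
4. `except Exception` is skipped; parse returns 24.
5. val = 24.
Result: 24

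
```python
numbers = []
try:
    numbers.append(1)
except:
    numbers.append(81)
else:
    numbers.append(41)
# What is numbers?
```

Step-by-step execution trace:
1. try: `numbers.append(1)` → numbers = [1]. No exception raised.
2. `except` is skipped.
3. `else` runs (try completed without exception): `numbers.append(41)` → numbers = [1, 41].
Result: [1, 41]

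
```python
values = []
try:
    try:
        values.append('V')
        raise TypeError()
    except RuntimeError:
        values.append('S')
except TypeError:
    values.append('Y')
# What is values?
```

Step-by-step execution trace:
1. Inner try: `values.append('V')` → values = ['V'].
2. `raise TypeError()` raises TypeError.
3. Inner `except RuntimeError` does not match TypeError; exception propagates to outer try.
4. Outer `except TypeError` matches → `values.append('Y')` → values = ['V', 'Y'].
Result: ['V', 'Y']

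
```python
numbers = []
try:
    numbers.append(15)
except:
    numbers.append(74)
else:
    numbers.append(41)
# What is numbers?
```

Step-by-step execution trace:
1. try: `numbers.append(15)` → numbers = [15]. No exception raised.
2. `except` is skipped.
3. `else` runs (try completed without exception): `numbers.append(41)` → numbers = [15, 41].
Result: [15, 41]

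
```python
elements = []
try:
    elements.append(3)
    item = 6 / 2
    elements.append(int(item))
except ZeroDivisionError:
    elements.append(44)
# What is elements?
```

Step-by-step execution trace:
1. try: `elements.append(3)` → elements = [3].
2. `item = 6 / 2` → item = 3.0. No exception raised.
3. `elements.append(int(item))` → elements = [3, 3].
4. `except ZeroDivisionError` is skipped (no exception was raised).
Result: [3, 3]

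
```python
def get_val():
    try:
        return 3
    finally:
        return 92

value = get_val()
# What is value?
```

Step-by-step execution trace:
1. `get_val()` enters try: `return 3` sets pending return value 3.
2. Before returning, `finally: return 92` runs and overrides the pending return.
3. get_val() returns 92 → value = 92.
Result: 92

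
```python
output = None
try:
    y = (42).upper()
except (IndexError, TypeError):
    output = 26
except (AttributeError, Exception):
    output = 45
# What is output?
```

Step-by-step execution trace:
1. `y = (42).upper()` raises AttributeError.
2. `except (IndexError, TypeError)` does not match AttributeError; skipped.
3. `except (AttributeError, Exception)` matches (AttributeError is in the tuple) → output = 45.
Result: 45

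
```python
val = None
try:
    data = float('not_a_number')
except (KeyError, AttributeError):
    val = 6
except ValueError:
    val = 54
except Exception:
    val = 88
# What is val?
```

Step-by-step execution trace:
1. `data = float('not_a_number')` raises ValueError.
2. `except (KeyError, AttributeError)` does not match ValueError; skipped.
3. `except ValueError` matches (exact type match) → val = 54.
4. `except Exception` is not reached.
Result: 54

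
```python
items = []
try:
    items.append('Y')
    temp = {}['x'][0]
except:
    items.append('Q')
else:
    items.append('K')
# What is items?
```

Step-by-step execution trace:
1. try: `items.append('Y')` → items = ['Y'].
2. `temp = {}['x'][0]` raises KeyError.
3. bare `except` matches → `items.append('Q')` → items = ['Y', 'Q'].
4. `else` is skipped (an exception was raised).
Result: ['Y', 'Q']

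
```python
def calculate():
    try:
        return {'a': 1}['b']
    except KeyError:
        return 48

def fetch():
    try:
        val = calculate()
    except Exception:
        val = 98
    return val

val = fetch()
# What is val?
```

Step-by-step execution trace:
1. `fetch()` calls `calculate()`.
2. In calculate: `{'a': 1}['b']` raises KeyError; `except KeyError` catches it → returns 48.
3. In fetch: `val = calculate()` → val = 48. No exception reaches fetch.
4. `except Exception` is skipped; fetch returns 48.
5. val = 48.
Result: 48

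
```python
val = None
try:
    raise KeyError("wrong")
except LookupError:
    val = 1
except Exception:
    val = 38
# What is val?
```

Step-by-step execution trace:
1. `raise KeyError(...)` raises KeyError.
2. `except LookupError` matches (KeyError is a subclass of LookupError) → val = 1.
3. `except Exception` is not reached.
Result: 1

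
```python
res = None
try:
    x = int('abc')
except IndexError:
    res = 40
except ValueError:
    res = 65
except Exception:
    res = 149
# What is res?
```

Step-by-step execution trace:
1. `x = int('abc')` raises ValueError.
2. `except IndexError` does not match ValueError; skipped.
3. `except ValueError` matches → res = 65.
4. Remaining except clauses are skipped.
Result: 65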